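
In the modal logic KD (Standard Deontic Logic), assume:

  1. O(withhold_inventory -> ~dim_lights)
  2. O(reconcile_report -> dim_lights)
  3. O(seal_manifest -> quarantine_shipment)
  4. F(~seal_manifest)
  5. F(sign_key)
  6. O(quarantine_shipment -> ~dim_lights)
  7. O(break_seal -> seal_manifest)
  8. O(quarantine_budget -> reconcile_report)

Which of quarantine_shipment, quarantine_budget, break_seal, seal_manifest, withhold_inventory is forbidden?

quarantine_budget

Premise 4 is F(~seal_manifest), i.e. O(seal_manifest).
Applying K to premise 3 (O(seal_manifest -> quarantine_shipment)) and O(seal_manifest) yields O(quarantine_shipment).
From O(quarantine_shipment) and premise 6, O(quarantine_shipment -> ~dim_lights), we obtain O(~dim_lights).
Premise 2, O(reconcile_report -> dim_lights), contraposes to O(~dim_lights -> ~reconcile_report); with O(~dim_lights) we get O(~reconcile_report).
Premise 8 is O(quarantine_budget -> reconcile_report); contrapositively O(~reconcile_report -> ~quarantine_budget). Since O(~reconcile_report) holds, K gives O(~quarantine_budget).
So O(~quarantine_budget) holds, i.e. quarantine_budget is forbidden. None of the other listed options is forbidden under the premises.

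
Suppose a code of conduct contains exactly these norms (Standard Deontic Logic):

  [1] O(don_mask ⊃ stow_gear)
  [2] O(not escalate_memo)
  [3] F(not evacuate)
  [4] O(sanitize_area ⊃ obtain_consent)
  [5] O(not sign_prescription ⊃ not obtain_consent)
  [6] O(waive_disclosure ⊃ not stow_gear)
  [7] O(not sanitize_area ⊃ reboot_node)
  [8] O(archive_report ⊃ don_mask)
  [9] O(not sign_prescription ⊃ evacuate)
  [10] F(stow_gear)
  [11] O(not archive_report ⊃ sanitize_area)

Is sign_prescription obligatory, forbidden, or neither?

F(stow_gear) at premise 10 means O(not stow_gear).
Premise 1, O(don_mask ⊃ stow_gear), contraposes to O(not stow_gear ⊃ not don_mask); with O(not stow_gear) we get O(not don_mask).
Premise 8, O(archive_report ⊃ don_mask), contraposes to O(not don_mask ⊃ not archive_report); with O(not don_mask) we get O(not archive_report).
From O(not archive_report) and premise 11, O(not archive_report ⊃ sanitize_area), we obtain O(sanitize_area).
Premise 4 is O(sanitize_area ⊃ obtain_consent); since O(sanitize_area), deontic closure gives O(obtain_consent).
Premise 5, O(not sign_prescription ⊃ not obtain_consent), contraposes to O(obtain_consent ⊃ sign_prescription); with O(obtain_consent) we get O(sign_prescription).
Premises 2, 3, 6, 7, 9 do not contribute to this derivation.
Hence sign_prescription is obligatory.

Obligatory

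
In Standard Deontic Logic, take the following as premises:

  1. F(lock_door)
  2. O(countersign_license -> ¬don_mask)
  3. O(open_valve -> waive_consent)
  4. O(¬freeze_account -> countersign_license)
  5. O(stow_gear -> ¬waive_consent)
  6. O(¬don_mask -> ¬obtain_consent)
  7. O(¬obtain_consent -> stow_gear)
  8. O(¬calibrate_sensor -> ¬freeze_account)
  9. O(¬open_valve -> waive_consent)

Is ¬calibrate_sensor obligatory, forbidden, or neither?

Forbidden

By case analysis on open_valve: premise 3 gives O(open_valve -> waive_consent) and premise 9 gives O(¬open_valve -> waive_consent), so O(waive_consent) either way.
The contrapositive of premise 5 (O(stow_gear -> ¬waive_consent)) is O(waive_consent -> ¬stow_gear), and O(waive_consent) is already established, so O(¬stow_gear).
Premise 7, O(¬obtain_consent -> stow_gear), contraposes to O(¬stow_gear -> obtain_consent); with O(¬stow_gear) we get O(obtain_consent).
Premise 6, O(¬don_mask -> ¬obtain_consent), contraposes to O(obtain_consent -> don_mask); with O(obtain_consent) we get O(don_mask).
The contrapositive of premise 2 (O(countersign_license -> ¬don_mask)) is O(don_mask -> ¬countersign_license), and O(don_mask) is already established, so O(¬countersign_license).
Premise 4, O(¬freeze_account -> countersign_license), contraposes to O(¬countersign_license -> freeze_account); with O(¬countersign_license) we get O(freeze_account).
The contrapositive of premise 8 (O(¬calibrate_sensor -> ¬freeze_account)) is O(freeze_account -> calibrate_sensor), and O(freeze_account) is already established, so O(calibrate_sensor).
Premise 1 does not contribute to this derivation.
Thus O(calibrate_sensor), which is F(¬calibrate_sensor): ¬calibrate_sensor is forbidden.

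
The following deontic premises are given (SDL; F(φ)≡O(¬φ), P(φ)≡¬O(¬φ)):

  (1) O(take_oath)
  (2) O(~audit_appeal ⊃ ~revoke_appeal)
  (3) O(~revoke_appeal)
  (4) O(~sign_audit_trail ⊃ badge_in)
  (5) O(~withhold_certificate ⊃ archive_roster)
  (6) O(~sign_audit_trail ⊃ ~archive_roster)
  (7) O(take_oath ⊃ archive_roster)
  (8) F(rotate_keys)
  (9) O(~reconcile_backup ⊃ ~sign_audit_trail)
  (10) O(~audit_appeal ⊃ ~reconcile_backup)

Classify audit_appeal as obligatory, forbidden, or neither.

Obligatory

Premise 1 gives O(take_oath).
Premise 7 is O(take_oath ⊃ archive_roster); since O(take_oath), deontic closure gives O(archive_roster).
The contrapositive of premise 6 (O(~sign_audit_trail ⊃ ~archive_roster)) is O(archive_roster ⊃ sign_audit_trail), and O(archive_roster) is already established, so O(sign_audit_trail).
The contrapositive of premise 9 (O(~reconcile_backup ⊃ ~sign_audit_trail)) is O(sign_audit_trail ⊃ reconcile_backup), and O(sign_audit_trail) is already established, so O(reconcile_backup).
Premise 10, O(~audit_appeal ⊃ ~reconcile_backup), contraposes to O(reconcile_backup ⊃ audit_appeal); with O(reconcile_backup) we get O(audit_appeal).
Premises 2, 3, 4, 5, 8 do not contribute to this derivation.
Hence audit_appeal is obligatory.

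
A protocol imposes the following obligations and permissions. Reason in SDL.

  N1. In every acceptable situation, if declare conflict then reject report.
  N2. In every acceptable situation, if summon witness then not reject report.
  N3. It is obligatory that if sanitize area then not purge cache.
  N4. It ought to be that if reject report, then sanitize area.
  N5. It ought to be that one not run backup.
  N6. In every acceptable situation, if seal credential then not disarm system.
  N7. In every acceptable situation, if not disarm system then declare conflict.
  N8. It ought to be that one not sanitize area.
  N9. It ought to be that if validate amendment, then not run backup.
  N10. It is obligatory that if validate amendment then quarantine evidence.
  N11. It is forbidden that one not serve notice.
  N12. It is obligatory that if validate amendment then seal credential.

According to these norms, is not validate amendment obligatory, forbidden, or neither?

Premise 8 states O(¬sanitize_area) outright.
Premise 4, O(reject_report → sanitize_area), contraposes to O(¬sanitize_area → ¬reject_report); with O(¬sanitize_area) we get O(¬reject_report).
Premise 1 is O(declare_conflict → reject_report); contrapositively O(¬reject_report → ¬declare_conflict). Since O(¬reject_report) holds, K gives O(¬declare_conflict).
Premise 7, O(¬disarm_system → declare_conflict), contraposes to O(¬declare_conflict → disarm_system); with O(¬declare_conflict) we get O(disarm_system).
Premise 6 is O(seal_credential → ¬disarm_system); contrapositively O(disarm_system → ¬seal_credential). Since O(disarm_system) holds, K gives O(¬seal_credential).
Premise 12 is O(validate_amendment → seal_credential); contrapositively O(¬seal_credential → ¬validate_amendment). Since O(¬seal_credential) holds, K gives O(¬validate_amendment).
Premises 2, 3, 5, 9, 10, 11 do not contribute to this derivation.
Hence ¬validate_amendment is obligatory.

Obligatory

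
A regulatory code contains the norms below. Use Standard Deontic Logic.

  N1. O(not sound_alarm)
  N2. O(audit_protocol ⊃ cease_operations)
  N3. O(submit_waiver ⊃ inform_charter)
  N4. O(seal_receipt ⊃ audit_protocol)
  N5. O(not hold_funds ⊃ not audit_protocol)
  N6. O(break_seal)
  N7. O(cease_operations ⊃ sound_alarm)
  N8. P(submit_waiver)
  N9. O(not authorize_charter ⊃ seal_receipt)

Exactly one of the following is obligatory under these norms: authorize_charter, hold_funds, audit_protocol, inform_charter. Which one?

From premise 1 we have O(not sound_alarm).
Premise 7 is O(cease_operations ⊃ sound_alarm); contrapositively O(not sound_alarm ⊃ not cease_operations). Since O(not sound_alarm) holds, K gives O(not cease_operations).
Premise 2, O(audit_protocol ⊃ cease_operations), contraposes to O(not cease_operations ⊃ not audit_protocol); with O(not cease_operations) we get O(not audit_protocol).
Premise 4 is O(seal_receipt ⊃ audit_protocol); contrapositively O(not audit_protocol ⊃ not seal_receipt). Since O(not audit_protocol) holds, K gives O(not seal_receipt).
Premise 9 is O(not authorize_charter ⊃ seal_receipt); contrapositively O(not seal_receipt ⊃ authorize_charter). Since O(not seal_receipt) holds, K gives O(authorize_charter).
So O(authorize_charter) holds — authorize_charter is obligatory. None of the other listed options is made obligatory by any chain of premises.

authorize_charter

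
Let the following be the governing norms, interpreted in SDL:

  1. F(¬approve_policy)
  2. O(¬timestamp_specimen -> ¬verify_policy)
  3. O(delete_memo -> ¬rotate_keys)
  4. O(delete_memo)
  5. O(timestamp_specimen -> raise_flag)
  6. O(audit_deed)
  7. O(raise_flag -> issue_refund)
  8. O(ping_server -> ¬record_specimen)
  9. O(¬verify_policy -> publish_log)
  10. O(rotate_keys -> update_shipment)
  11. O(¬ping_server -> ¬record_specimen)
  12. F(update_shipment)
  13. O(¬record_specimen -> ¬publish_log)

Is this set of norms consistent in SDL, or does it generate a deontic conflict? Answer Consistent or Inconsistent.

Premise 10 is O(rotate_keys -> update_shipment), but O(rotate_keys) is not derivable from the premises, so it does not yield O(update_shipment).
So O(update_shipment) is not derivable, and the apparent clash with O(¬update_shipment) does not arise.
A world satisfying every obligation exists (e.g. approve_policy=true, audit_deed=true, delete_memo=true, issue_refund=true, ping_server=false, publish_log=false, raise_flag=true, record_specimen=false, rotate_keys=false, timestamp_specimen=true, update_shipment=false, verify_policy=true); no atom is both obligatory and forbidden, so the set is consistent.

Consistent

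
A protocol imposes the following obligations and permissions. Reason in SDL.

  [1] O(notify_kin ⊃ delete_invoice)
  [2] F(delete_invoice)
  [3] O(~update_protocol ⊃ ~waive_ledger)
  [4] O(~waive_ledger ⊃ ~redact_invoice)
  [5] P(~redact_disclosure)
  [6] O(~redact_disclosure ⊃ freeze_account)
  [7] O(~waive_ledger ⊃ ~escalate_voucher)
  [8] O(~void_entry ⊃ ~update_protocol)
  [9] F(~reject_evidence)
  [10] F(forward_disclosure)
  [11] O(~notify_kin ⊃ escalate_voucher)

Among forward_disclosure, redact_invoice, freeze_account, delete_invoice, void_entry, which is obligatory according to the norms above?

void_entry

F(delete_invoice) at premise 2 means O(~delete_invoice).
Premise 1, O(notify_kin ⊃ delete_invoice), contraposes to O(~delete_invoice ⊃ ~notify_kin); with O(~delete_invoice) we get O(~notify_kin).
From O(~notify_kin) and premise 11, O(~notify_kin ⊃ escalate_voucher), we obtain O(escalate_voucher).
The contrapositive of premise 7 (O(~waive_ledger ⊃ ~escalate_voucher)) is O(escalate_voucher ⊃ waive_ledger), and O(escalate_voucher) is already established, so O(waive_ledger).
The contrapositive of premise 3 (O(~update_protocol ⊃ ~waive_ledger)) is O(waive_ledger ⊃ update_protocol), and O(waive_ledger) is already established, so O(update_protocol).
Premise 8 is O(~void_entry ⊃ ~update_protocol); contrapositively O(update_protocol ⊃ void_entry). Since O(update_protocol) holds, K gives O(void_entry).
So O(void_entry) holds — void_entry is obligatory. None of the other listed options is made obligatory by any chain of premises.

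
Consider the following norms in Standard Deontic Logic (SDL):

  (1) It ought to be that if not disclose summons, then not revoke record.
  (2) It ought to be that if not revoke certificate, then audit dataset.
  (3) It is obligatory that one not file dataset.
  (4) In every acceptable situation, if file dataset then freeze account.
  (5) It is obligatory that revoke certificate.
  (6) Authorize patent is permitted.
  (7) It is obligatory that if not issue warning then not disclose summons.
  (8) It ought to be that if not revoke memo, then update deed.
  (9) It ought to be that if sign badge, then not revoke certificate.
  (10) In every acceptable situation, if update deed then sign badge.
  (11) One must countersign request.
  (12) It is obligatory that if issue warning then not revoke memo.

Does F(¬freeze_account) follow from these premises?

Premise 4 is O(file_dataset → freeze_account), but O(file_dataset) is not derivable from the premises, so it does not yield O(freeze_account).
No other premise forces O(freeze_account). An ideal world satisfying every premise can still have ¬freeze_account true, so F(¬freeze_account) is not derivable.

No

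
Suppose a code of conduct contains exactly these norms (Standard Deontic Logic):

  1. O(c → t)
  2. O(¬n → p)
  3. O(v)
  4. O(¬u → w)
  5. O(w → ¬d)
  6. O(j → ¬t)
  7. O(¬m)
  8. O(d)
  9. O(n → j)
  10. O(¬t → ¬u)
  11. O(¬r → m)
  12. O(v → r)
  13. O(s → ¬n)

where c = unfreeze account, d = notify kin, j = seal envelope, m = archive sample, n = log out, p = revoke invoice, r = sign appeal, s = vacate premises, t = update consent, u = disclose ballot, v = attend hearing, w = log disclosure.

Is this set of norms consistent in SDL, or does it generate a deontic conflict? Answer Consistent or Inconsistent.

Premise 11 is O(¬r → m), but O(¬r) is not derivable from the premises, so it does not yield O(m).
So O(m) is not derivable, and the apparent clash with O(¬m) does not arise.
A world satisfying every obligation exists (e.g. c=false, d=true, j=false, m=false, n=false, p=true, r=true, s=false, t=true, u=true, v=true, w=false); no atom is both obligatory and forbidden, so the set is consistent.

Consistent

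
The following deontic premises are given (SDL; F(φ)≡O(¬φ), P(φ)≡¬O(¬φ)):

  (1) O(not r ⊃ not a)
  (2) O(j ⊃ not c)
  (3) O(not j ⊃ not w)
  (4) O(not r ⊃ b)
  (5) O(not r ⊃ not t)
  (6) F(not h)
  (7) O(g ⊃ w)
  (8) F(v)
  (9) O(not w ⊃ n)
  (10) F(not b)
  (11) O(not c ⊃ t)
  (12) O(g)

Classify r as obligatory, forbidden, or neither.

Premise 12 gives O(g).
Premise 7 is O(g ⊃ w); since O(g), deontic closure gives O(w).
Premise 3, O(not j ⊃ not w), contraposes to O(w ⊃ j); with O(w) we get O(j).
Applying K to premise 2 (O(j ⊃ not c)) and O(j) yields O(not c).
With premise 11, O(not c ⊃ t), the K-axiom yields O(t).
Premise 5, O(not r ⊃ not t), contraposes to O(t ⊃ r); with O(t) we get O(r).
Premises 1, 4, 6, 8, 9, 10 do not contribute to this derivation.
Hence r is obligatory.

Obligatory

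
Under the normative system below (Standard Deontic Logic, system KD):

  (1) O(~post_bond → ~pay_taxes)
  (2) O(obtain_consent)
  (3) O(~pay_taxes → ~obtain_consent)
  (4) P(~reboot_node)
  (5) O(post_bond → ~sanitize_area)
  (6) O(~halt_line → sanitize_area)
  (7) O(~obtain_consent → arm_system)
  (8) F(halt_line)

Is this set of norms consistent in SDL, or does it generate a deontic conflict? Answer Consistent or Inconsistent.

Inconsistent

Premise 2 gives O(obtain_consent).
Premise 3 is O(~pay_taxes → ~obtain_consent); contrapositively O(obtain_consent → pay_taxes). Since O(obtain_consent) holds, K gives O(pay_taxes).
Premise 1, O(~post_bond → ~pay_taxes), contraposes to O(pay_taxes → post_bond); with O(pay_taxes) we get O(post_bond).
With premise 5, O(post_bond → ~sanitize_area), the K-axiom yields O(~sanitize_area).
Premise 6, O(~halt_line → sanitize_area), contraposes to O(~sanitize_area → halt_line); with O(~sanitize_area) we get O(halt_line).
However, F(halt_line) at premise 8 amounts to O(~halt_line).
We now have both O(halt_line) and O(~halt_line) — halt_line is simultaneously obligatory and forbidden, violating the D-axiom.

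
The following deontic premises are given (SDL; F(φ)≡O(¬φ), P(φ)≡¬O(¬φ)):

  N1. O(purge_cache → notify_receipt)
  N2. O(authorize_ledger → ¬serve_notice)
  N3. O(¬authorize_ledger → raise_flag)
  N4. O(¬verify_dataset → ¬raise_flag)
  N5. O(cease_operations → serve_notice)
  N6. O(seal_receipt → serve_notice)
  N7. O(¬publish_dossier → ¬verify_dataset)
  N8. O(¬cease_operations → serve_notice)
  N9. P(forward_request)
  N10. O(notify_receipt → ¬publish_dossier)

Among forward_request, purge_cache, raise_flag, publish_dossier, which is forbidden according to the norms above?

By case analysis on ¬cease_operations: premise 8 gives O(¬cease_operations → serve_notice) and premise 5 gives O(cease_operations → serve_notice), so O(serve_notice) either way.
The contrapositive of premise 2 (O(authorize_ledger → ¬serve_notice)) is O(serve_notice → ¬authorize_ledger), and O(serve_notice) is already established, so O(¬authorize_ledger).
From O(¬authorize_ledger) and premise 3, O(¬authorize_ledger → raise_flag), we obtain O(raise_flag).
The contrapositive of premise 4 (O(¬verify_dataset → ¬raise_flag)) is O(raise_flag → verify_dataset), and O(raise_flag) is already established, so O(verify_dataset).
Premise 7 is O(¬publish_dossier → ¬verify_dataset); contrapositively O(verify_dataset → publish_dossier). Since O(verify_dataset) holds, K gives O(publish_dossier).
Premise 10 is O(notify_receipt → ¬publish_dossier); contrapositively O(publish_dossier → ¬notify_receipt). Since O(publish_dossier) holds, K gives O(¬notify_receipt).
Premise 1 is O(purge_cache → notify_receipt); contrapositively O(¬notify_receipt → ¬purge_cache). Since O(¬notify_receipt) holds, K gives O(¬purge_cache).
So O(¬purge_cache) holds, i.e. purge_cache is forbidden. None of the other listed options is forbidden under the premises.

purge_cache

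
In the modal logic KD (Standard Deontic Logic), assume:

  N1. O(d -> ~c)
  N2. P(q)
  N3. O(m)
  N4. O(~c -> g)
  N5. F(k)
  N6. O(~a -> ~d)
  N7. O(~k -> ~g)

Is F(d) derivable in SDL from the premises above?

Yes

Premise 5 is F(k), i.e. O(~k).
With premise 7, O(~k -> ~g), the K-axiom yields O(~g).
The contrapositive of premise 4 (O(~c -> g)) is O(~g -> c), and O(~g) is already established, so O(c).
Premise 1 is O(d -> ~c); contrapositively O(c -> ~d). Since O(c) holds, K gives O(~d).
Premises 2, 3, 6 do not contribute to this derivation.
So O(~d) holds, i.e. F(d). The claim follows.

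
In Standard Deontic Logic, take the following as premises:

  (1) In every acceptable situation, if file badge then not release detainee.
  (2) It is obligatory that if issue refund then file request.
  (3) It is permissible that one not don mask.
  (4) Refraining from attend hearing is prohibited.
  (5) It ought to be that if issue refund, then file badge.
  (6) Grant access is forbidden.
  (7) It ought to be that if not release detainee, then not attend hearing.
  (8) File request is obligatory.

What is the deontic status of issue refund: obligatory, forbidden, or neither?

F(¬attend_hearing) at premise 4 means O(attend_hearing).
Premise 7, O(¬release_detainee → ¬attend_hearing), contraposes to O(attend_hearing → release_detainee); with O(attend_hearing) we get O(release_detainee).
Premise 1, O(file_badge → ¬release_detainee), contraposes to O(release_detainee → ¬file_badge); with O(release_detainee) we get O(¬file_badge).
Premise 5, O(issue_refund → file_badge), contraposes to O(¬file_badge → ¬issue_refund); with O(¬file_badge) we get O(¬issue_refund).
Premises 2, 3, 6, 8 do not contribute to this derivation.
Thus O(¬issue_refund), which is F(issue_refund): issue_refund is forbidden.

Forbidden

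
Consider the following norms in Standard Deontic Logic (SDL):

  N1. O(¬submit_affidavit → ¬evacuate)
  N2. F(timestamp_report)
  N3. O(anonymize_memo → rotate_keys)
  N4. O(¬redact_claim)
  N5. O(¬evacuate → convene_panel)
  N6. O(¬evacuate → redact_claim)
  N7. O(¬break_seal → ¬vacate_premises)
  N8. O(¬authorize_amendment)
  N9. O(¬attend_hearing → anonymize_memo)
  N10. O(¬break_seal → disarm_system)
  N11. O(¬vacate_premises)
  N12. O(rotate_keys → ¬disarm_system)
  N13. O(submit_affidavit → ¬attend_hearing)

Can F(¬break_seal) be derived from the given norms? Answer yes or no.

Premise 4 gives O(¬redact_claim).
The contrapositive of premise 6 (O(¬evacuate → redact_claim)) is O(¬redact_claim → evacuate), and O(¬redact_claim) is already established, so O(evacuate).
The contrapositive of premise 1 (O(¬submit_affidavit → ¬evacuate)) is O(evacuate → submit_affidavit), and O(evacuate) is already established, so O(submit_affidavit).
From O(submit_affidavit) and premise 13, O(submit_affidavit → ¬attend_hearing), we obtain O(¬attend_hearing).
From O(¬attend_hearing) and premise 9, O(¬attend_hearing → anonymize_memo), we obtain O(anonymize_memo).
Premise 3 is O(anonymize_memo → rotate_keys); since O(anonymize_memo), deontic closure gives O(rotate_keys).
From O(rotate_keys) and premise 12, O(rotate_keys → ¬disarm_system), we obtain O(¬disarm_system).
Premise 10, O(¬break_seal → disarm_system), contraposes to O(¬disarm_system → break_seal); with O(¬disarm_system) we get O(break_seal).
Premises 2, 5, 7, 8, 11 do not contribute to this derivation.
So O(break_seal) holds, i.e. F(¬break_seal). The claim follows.

Yes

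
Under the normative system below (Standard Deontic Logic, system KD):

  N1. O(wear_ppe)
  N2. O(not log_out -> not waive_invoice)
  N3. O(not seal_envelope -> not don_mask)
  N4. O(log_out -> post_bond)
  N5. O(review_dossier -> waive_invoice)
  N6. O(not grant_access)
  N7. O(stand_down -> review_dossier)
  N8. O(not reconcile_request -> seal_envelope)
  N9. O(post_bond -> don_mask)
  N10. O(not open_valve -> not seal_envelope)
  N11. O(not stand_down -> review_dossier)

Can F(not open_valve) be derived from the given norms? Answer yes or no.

Premises 7 and 11 are O(stand_down -> review_dossier) and O(not stand_down -> review_dossier); every ideal world satisfies stand_down or not stand_down, so in either case review_dossier holds — hence O(review_dossier).
Applying K to premise 5 (O(review_dossier -> waive_invoice)) and O(review_dossier) yields O(waive_invoice).
Premise 2, O(not log_out -> not waive_invoice), contraposes to O(waive_invoice -> log_out); with O(waive_invoice) we get O(log_out).
With premise 4, O(log_out -> post_bond), the K-axiom yields O(post_bond).
With premise 9, O(post_bond -> don_mask), the K-axiom yields O(don_mask).
Premise 3 is O(not seal_envelope -> not don_mask); contrapositively O(don_mask -> seal_envelope). Since O(don_mask) holds, K gives O(seal_envelope).
Premise 10 is O(not open_valve -> not seal_envelope); contrapositively O(seal_envelope -> open_valve). Since O(seal_envelope) holds, K gives O(open_valve).
Premises 1, 6, 8 do not contribute to this derivation.
So O(open_valve) holds, i.e. F(not open_valve). The claim follows.

Yes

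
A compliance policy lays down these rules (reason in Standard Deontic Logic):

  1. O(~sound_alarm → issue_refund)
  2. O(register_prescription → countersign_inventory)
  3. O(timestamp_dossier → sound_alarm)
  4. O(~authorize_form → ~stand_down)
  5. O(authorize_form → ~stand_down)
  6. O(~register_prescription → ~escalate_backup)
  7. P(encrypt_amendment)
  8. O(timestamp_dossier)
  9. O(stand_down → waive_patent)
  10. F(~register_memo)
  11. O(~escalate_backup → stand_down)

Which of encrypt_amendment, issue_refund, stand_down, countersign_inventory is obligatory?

Premises 5 and 4 are O(authorize_form → ~stand_down) and O(~authorize_form → ~stand_down); every ideal world satisfies authorize_form or ~authorize_form, so in either case ~stand_down holds — hence O(~stand_down).
The contrapositive of premise 11 (O(~escalate_backup → stand_down)) is O(~stand_down → escalate_backup), and O(~stand_down) is already established, so O(escalate_backup).
The contrapositive of premise 6 (O(~register_prescription → ~escalate_backup)) is O(escalate_backup → register_prescription), and O(escalate_backup) is already established, so O(register_prescription).
Applying K to premise 2 (O(register_prescription → countersign_inventory)) and O(register_prescription) yields O(countersign_inventory).
So O(countersign_inventory) holds — countersign_inventory is obligatory. None of the other listed options is made obligatory by any chain of premises.

countersign_inventory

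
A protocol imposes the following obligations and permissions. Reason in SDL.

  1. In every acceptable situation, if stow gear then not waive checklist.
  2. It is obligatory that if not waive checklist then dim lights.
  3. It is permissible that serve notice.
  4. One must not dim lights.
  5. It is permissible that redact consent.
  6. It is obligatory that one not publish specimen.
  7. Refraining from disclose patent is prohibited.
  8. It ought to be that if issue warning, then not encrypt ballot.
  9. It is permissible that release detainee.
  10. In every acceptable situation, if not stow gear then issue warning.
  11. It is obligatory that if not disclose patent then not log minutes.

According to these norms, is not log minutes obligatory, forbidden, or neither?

Neither

Premise 11 is O(¬disclose_patent → ¬log_minutes), but O(¬disclose_patent) is not derivable from the premises, so it does not yield O(¬log_minutes).
No premise or chain of K-axiom applications forces O(¬log_minutes), and none forces O(log_minutes). So ¬log_minutes is neither obligatory nor forbidden under these norms.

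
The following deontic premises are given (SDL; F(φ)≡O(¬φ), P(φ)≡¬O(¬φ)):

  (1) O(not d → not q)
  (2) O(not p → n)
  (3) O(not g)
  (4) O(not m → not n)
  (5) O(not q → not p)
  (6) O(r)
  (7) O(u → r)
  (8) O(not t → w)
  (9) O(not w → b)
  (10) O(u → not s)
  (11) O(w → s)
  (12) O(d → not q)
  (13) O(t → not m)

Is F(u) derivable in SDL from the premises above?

Yes

By case analysis on d: premise 12 gives O(d → not q) and premise 1 gives O(not d → not q), so O(not q) either way.
From O(not q) and premise 5, O(not q → not p), we obtain O(not p).
Applying K to premise 2 (O(not p → n)) and O(not p) yields O(n).
The contrapositive of premise 4 (O(not m → not n)) is O(n → m), and O(n) is already established, so O(m).
Premise 13 is O(t → not m); contrapositively O(m → not t). Since O(m) holds, K gives O(not t).
Applying K to premise 8 (O(not t → w)) and O(not t) yields O(w).
From O(w) and premise 11, O(w → s), we obtain O(s).
Premise 10 is O(u → not s); contrapositively O(s → not u). Since O(s) holds, K gives O(not u).
Premises 3, 6, 7, 9 do not contribute to this derivation.
So O(not u) holds, i.e. F(u). The claim follows.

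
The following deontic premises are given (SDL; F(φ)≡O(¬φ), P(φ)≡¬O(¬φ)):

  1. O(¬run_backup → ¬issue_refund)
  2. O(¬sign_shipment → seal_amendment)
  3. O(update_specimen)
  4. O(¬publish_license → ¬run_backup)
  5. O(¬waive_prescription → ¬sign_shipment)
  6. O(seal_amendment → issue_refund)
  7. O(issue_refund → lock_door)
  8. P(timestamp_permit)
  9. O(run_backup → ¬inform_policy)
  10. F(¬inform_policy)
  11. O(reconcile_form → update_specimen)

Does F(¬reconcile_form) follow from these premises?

Premise 11 is O(reconcile_form → update_specimen); even if O(update_specimen) held, inferring O(reconcile_form) would be affirming the consequent — invalid.
No other premise forces O(reconcile_form). An ideal world satisfying every premise can still have ¬reconcile_form true, so F(¬reconcile_form) is not derivable.

No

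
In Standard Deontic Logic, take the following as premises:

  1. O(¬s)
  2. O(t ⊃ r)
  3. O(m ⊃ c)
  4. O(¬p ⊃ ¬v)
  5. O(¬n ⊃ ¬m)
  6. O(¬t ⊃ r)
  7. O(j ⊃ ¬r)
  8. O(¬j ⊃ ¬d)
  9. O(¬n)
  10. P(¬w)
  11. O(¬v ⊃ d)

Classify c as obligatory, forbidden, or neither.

Neither

Premise 3 is O(m ⊃ c), but O(m) is not derivable from the premises, so it does not yield O(c).
No premise or chain of K-axiom applications forces O(c), and none forces O(¬c). So c is neither obligatory nor forbidden under these norms.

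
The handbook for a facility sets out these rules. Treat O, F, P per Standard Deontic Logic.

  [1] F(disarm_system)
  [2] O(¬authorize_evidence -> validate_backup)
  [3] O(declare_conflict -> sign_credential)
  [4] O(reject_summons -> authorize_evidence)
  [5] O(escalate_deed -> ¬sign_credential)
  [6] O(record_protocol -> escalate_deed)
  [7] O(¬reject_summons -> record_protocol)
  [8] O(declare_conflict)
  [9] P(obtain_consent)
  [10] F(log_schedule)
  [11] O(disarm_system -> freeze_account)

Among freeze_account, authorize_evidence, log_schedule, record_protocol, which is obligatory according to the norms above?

authorize_evidence

Premise 8 gives O(declare_conflict).
From O(declare_conflict) and premise 3, O(declare_conflict -> sign_credential), we obtain O(sign_credential).
Premise 5, O(escalate_deed -> ¬sign_credential), contraposes to O(sign_credential -> ¬escalate_deed); with O(sign_credential) we get O(¬escalate_deed).
Premise 6, O(record_protocol -> escalate_deed), contraposes to O(¬escalate_deed -> ¬record_protocol); with O(¬escalate_deed) we get O(¬record_protocol).
The contrapositive of premise 7 (O(¬reject_summons -> record_protocol)) is O(¬record_protocol -> reject_summons), and O(¬record_protocol) is already established, so O(reject_summons).
Applying K to premise 4 (O(reject_summons -> authorize_evidence)) and O(reject_summons) yields O(authorize_evidence).
So O(authorize_evidence) holds — authorize_evidence is obligatory. None of the other listed options is made obligatory by any chain of premises.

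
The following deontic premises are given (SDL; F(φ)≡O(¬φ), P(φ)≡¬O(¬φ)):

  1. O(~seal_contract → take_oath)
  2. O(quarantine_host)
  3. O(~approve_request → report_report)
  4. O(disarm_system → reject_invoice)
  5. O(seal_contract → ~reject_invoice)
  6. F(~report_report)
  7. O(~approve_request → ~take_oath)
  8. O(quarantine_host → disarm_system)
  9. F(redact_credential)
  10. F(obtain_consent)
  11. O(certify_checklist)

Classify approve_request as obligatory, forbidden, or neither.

Obligatory

Premise 2 states O(quarantine_host) outright.
Premise 8 is O(quarantine_host → disarm_system); since O(quarantine_host), deontic closure gives O(disarm_system).
With premise 4, O(disarm_system → reject_invoice), the K-axiom yields O(reject_invoice).
Premise 5 is O(seal_contract → ~reject_invoice); contrapositively O(reject_invoice → ~seal_contract). Since O(reject_invoice) holds, K gives O(~seal_contract).
Premise 1 is O(~seal_contract → take_oath); since O(~seal_contract), deontic closure gives O(take_oath).
The contrapositive of premise 7 (O(~approve_request → ~take_oath)) is O(take_oath → approve_request), and O(take_oath) is already established, so O(approve_request).
Premises 3, 6, 9, 10, 11 do not contribute to this derivation.
Hence approve_request is obligatory.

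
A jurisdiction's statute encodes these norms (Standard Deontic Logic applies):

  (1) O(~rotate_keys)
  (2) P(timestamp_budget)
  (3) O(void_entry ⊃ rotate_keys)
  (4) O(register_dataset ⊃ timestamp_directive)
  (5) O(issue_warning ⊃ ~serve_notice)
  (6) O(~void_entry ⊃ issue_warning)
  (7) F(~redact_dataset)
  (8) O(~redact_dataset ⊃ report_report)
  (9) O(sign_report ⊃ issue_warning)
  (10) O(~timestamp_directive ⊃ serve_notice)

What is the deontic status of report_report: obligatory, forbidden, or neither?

Premise 8 is O(~redact_dataset ⊃ report_report), but O(~redact_dataset) is not derivable from the premises, so it does not yield O(report_report).
No premise or chain of K-axiom applications forces O(report_report), and none forces O(~report_report). So report_report is neither obligatory nor forbidden under these norms.

Neither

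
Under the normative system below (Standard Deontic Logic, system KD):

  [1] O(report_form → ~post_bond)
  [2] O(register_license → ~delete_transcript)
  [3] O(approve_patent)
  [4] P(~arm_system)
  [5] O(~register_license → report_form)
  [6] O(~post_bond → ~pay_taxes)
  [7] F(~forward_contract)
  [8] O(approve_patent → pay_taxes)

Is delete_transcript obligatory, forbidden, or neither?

Premise 3 gives O(approve_patent).
Premise 8 is O(approve_patent → pay_taxes); since O(approve_patent), deontic closure gives O(pay_taxes).
Premise 6, O(~post_bond → ~pay_taxes), contraposes to O(pay_taxes → post_bond); with O(pay_taxes) we get O(post_bond).
Premise 1 is O(report_form → ~post_bond); contrapositively O(post_bond → ~report_form). Since O(post_bond) holds, K gives O(~report_form).
Premise 5 is O(~register_license → report_form); contrapositively O(~report_form → register_license). Since O(~report_form) holds, K gives O(register_license).
Applying K to premise 2 (O(register_license → ~delete_transcript)) and O(register_license) yields O(~delete_transcript).
Premises 4, 7 do not contribute to this derivation.
Thus O(~delete_transcript), which is F(delete_transcript): delete_transcript is forbidden.

Forbidden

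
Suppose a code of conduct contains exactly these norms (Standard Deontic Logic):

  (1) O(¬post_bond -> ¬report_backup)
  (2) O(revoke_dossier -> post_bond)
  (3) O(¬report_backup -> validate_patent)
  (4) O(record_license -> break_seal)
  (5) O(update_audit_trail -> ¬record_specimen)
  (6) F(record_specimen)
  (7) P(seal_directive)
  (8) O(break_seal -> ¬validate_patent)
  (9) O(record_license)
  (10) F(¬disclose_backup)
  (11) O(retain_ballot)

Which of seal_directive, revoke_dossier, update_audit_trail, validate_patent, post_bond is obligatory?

From premise 9 we have O(record_license).
With premise 4, O(record_license -> break_seal), the K-axiom yields O(break_seal).
From O(break_seal) and premise 8, O(break_seal -> ¬validate_patent), we obtain O(¬validate_patent).
Premise 3 is O(¬report_backup -> validate_patent); contrapositively O(¬validate_patent -> report_backup). Since O(¬validate_patent) holds, K gives O(report_backup).
The contrapositive of premise 1 (O(¬post_bond -> ¬report_backup)) is O(report_backup -> post_bond), and O(report_backup) is already established, so O(post_bond).
So O(post_bond) holds — post_bond is obligatory. None of the other listed options is made obligatory by any chain of premises.

post_bond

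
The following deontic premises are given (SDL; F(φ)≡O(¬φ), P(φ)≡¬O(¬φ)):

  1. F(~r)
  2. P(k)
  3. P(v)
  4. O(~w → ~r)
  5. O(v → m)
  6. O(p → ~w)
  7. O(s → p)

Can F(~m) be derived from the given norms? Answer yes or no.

Premise 5 is O(v → m), but O(v) is not derivable from the premises (the permission P(v) asserts only ~O(~v), not O(v)), so it does not yield O(m).
No other premise forces O(m). An ideal world satisfying every premise can still have ~m true, so F(~m) is not derivable.

No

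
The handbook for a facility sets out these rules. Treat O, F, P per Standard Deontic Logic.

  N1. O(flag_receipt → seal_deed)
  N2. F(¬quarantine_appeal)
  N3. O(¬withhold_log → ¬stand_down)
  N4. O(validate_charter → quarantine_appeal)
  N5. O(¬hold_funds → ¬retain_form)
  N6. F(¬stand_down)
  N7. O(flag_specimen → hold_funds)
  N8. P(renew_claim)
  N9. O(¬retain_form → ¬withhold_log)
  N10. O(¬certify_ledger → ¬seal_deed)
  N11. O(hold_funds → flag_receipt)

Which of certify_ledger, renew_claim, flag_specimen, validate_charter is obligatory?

Premise 6 is F(¬stand_down), i.e. O(stand_down).
Premise 3, O(¬withhold_log → ¬stand_down), contraposes to O(stand_down → withhold_log); with O(stand_down) we get O(withhold_log).
Premise 9 is O(¬retain_form → ¬withhold_log); contrapositively O(withhold_log → retain_form). Since O(withhold_log) holds, K gives O(retain_form).
Premise 5, O(¬hold_funds → ¬retain_form), contraposes to O(retain_form → hold_funds); with O(retain_form) we get O(hold_funds).
With premise 11, O(hold_funds → flag_receipt), the K-axiom yields O(flag_receipt).
From O(flag_receipt) and premise 1, O(flag_receipt → seal_deed), we obtain O(seal_deed).
Premise 10, O(¬certify_ledger → ¬seal_deed), contraposes to O(seal_deed → certify_ledger); with O(seal_deed) we get O(certify_ledger).
So O(certify_ledger) holds — certify_ledger is obligatory. None of the other listed options is made obligatory by any chain of premises.

certify_ledger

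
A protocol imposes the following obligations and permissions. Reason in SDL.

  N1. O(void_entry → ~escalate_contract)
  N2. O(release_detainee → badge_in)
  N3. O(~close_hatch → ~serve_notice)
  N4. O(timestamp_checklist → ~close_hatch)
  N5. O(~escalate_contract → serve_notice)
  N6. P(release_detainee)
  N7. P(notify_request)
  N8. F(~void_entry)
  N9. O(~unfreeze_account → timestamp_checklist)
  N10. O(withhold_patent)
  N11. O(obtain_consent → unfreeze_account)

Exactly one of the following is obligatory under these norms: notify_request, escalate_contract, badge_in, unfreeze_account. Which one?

unfreeze_account

Premise 8 is F(~void_entry), i.e. O(void_entry).
From O(void_entry) and premise 1, O(void_entry → ~escalate_contract), we obtain O(~escalate_contract).
With premise 5, O(~escalate_contract → serve_notice), the K-axiom yields O(serve_notice).
Premise 3 is O(~close_hatch → ~serve_notice); contrapositively O(serve_notice → close_hatch). Since O(serve_notice) holds, K gives O(close_hatch).
Premise 4, O(timestamp_checklist → ~close_hatch), contraposes to O(close_hatch → ~timestamp_checklist); with O(close_hatch) we get O(~timestamp_checklist).
The contrapositive of premise 9 (O(~unfreeze_account → timestamp_checklist)) is O(~timestamp_checklist → unfreeze_account), and O(~timestamp_checklist) is already established, so O(unfreeze_account).
So O(unfreeze_account) holds — unfreeze_account is obligatory. None of the other listed options is made obligatory by any chain of premises.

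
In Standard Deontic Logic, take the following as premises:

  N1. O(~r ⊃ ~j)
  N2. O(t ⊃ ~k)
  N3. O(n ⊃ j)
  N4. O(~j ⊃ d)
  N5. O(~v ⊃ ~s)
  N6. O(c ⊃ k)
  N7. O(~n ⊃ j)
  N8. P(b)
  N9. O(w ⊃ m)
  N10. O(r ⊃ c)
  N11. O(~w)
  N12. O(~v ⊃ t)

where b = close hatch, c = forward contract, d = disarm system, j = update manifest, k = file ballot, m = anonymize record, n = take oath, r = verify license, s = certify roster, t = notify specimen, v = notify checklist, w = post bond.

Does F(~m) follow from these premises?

Premise 9 is O(w ⊃ m), but O(w) is not derivable from the premises, so it does not yield O(m).
No other premise forces O(m). An ideal world satisfying every premise can still have ~m true, so F(~m) is not derivable.

No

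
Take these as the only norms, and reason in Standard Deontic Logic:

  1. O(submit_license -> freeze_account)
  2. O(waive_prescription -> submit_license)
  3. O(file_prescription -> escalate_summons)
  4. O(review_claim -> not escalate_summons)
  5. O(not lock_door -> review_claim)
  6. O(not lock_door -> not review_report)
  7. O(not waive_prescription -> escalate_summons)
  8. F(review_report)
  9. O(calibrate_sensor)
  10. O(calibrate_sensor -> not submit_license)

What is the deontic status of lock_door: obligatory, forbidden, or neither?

Obligatory

Premise 9 gives O(calibrate_sensor).
From O(calibrate_sensor) and premise 10, O(calibrate_sensor -> not submit_license), we obtain O(not submit_license).
The contrapositive of premise 2 (O(waive_prescription -> submit_license)) is O(not submit_license -> not waive_prescription), and O(not submit_license) is already established, so O(not waive_prescription).
Premise 7 is O(not waive_prescription -> escalate_summons); since O(not waive_prescription), deontic closure gives O(escalate_summons).
Premise 4, O(review_claim -> not escalate_summons), contraposes to O(escalate_summons -> not review_claim); with O(escalate_summons) we get O(not review_claim).
The contrapositive of premise 5 (O(not lock_door -> review_claim)) is O(not review_claim -> lock_door), and O(not review_claim) is already established, so O(lock_door).
Premises 1, 3, 6, 8 do not contribute to this derivation.
Hence lock_door is obligatory.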